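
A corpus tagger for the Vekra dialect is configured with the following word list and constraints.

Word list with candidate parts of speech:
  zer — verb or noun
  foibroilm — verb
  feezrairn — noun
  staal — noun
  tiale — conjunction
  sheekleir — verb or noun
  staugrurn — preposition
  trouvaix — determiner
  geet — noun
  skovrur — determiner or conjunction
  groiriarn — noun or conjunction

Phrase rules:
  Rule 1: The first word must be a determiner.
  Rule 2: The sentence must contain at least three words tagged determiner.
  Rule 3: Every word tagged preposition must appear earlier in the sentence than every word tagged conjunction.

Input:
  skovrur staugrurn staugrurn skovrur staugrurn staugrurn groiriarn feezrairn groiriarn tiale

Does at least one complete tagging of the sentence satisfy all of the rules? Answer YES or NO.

Candidates per position — 1:skovrur {determiner,conjunction}; 2:staugrurn {preposition}; 3:staugrurn {preposition}; 4:skovrur {determiner,conjunction}; 5:staugrurn {preposition}; 6:staugrurn {preposition}; 7:groiriarn {noun,conjunction}; 8:feezrairn {noun}; 9:groiriarn {noun,conjunction}; 10:tiale {conjunction}.
Rule 2 cannot be satisfied by any choice of tags from the lexicon.
So there is no consistent tagging.

NO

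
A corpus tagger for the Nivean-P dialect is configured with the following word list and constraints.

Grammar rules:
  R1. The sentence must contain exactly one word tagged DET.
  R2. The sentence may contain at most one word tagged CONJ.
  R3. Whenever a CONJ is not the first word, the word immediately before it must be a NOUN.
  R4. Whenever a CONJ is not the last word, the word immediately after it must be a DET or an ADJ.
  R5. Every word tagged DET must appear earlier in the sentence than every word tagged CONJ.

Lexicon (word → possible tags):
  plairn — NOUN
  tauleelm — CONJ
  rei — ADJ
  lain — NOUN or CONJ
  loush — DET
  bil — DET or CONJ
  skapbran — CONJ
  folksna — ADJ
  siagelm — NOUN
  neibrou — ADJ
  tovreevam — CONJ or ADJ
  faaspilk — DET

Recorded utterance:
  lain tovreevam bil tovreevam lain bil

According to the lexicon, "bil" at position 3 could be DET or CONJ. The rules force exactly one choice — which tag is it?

DET

Candidates per position — 1:lain {NOUN,CONJ}; 2:tovreevam {CONJ,ADJ}; 3:bil {DET,CONJ}; 4:tovreevam {CONJ,ADJ}; 5:lain {NOUN,CONJ}; 6:bil {DET,CONJ}.
Word 3 cannot be CONJ — rule 3 would then fail for every completion. It is DET.
Word 4 cannot be CONJ — rule 3 would then fail for every completion. It is ADJ.
Word 5 cannot be CONJ — rule 3 would then fail for every completion. It is NOUN.
Word 6 cannot be DET — rule 1 would then fail for every completion. It is CONJ.
Word 1 cannot be CONJ — rule 2 would then fail for every completion. It is NOUN.
Word 2 cannot be CONJ — rule 2 would then fail for every completion. It is ADJ.
So the tagging must be: NOUN ADJ DET ADJ NOUN CONJ.
Check: rule 1 satisfied; rule 2 satisfied; rule 3 satisfied; rule 4 satisfied; rule 5 satisfied.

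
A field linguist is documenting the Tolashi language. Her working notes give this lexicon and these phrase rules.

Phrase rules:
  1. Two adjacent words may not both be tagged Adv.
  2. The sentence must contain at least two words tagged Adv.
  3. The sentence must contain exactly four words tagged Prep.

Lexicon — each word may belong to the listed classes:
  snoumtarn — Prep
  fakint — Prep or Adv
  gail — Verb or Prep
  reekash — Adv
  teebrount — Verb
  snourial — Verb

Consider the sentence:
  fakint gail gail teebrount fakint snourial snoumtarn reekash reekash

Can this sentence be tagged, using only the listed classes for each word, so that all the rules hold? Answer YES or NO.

NO

Candidates per position — 1:fakint {Prep,Adv}; 2:gail {Verb,Prep}; 3:gail {Verb,Prep}; 4:teebrount {Verb}; 5:fakint {Prep,Adv}; 6:snourial {Verb}; 7:snoumtarn {Prep}; 8:reekash {Adv}; 9:reekash {Adv}.
Rule 1 cannot be satisfied by any choice of tags from the lexicon.
So there is no consistent tagging.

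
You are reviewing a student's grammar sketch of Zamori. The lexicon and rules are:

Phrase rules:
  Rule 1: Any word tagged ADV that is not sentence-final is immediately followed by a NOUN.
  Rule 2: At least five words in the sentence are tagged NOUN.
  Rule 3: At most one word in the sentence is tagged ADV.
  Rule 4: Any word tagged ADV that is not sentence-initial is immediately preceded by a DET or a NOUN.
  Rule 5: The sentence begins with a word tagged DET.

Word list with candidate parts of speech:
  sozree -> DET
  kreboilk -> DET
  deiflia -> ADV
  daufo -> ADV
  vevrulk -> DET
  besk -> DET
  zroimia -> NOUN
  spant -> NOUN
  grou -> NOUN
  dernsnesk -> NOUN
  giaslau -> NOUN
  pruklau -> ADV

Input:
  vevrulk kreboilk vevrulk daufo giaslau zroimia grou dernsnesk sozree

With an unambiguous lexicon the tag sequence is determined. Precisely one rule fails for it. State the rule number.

Fixed tagging: DET DET DET ADV NOUN NOUN NOUN NOUN DET.
Applying the rules: R1 holds, R2 violated, R3 holds, R4 holds, R5 holds.
Only rule 2 fails.

2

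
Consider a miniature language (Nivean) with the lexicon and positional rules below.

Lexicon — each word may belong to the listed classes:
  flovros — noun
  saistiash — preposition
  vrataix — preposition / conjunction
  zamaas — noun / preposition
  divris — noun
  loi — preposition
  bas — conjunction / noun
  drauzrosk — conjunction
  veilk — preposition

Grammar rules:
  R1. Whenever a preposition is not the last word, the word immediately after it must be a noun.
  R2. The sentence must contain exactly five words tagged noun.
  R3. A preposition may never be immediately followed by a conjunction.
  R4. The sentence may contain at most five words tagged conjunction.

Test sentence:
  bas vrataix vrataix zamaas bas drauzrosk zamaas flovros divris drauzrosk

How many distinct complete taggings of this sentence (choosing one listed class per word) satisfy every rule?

Candidates per position — 1:bas {conjunction,noun}; 2:vrataix {preposition,conjunction}; 3:vrataix {preposition,conjunction}; 4:zamaas {noun,preposition}; 5:bas {conjunction,noun}; 6:drauzrosk {conjunction}; 7:zamaas {noun,preposition}; 8:flovros {noun}; 9:divris {noun}; 10:drauzrosk {conjunction}.
There are 64 candidate sequences in total.
Checking each against the rules leaves 7 sequences.
Count = 7.

7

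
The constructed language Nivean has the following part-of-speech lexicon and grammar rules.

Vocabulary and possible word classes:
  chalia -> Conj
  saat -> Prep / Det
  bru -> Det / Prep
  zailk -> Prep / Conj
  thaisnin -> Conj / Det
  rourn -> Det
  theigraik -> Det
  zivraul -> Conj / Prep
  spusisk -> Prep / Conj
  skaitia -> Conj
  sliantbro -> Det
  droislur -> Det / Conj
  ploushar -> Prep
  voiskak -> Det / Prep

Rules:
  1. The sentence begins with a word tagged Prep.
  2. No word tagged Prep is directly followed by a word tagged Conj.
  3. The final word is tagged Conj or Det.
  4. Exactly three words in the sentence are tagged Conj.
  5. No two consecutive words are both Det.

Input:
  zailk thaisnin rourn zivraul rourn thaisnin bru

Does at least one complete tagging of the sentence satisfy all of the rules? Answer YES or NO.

Candidates per position — 1:zailk {Prep,Conj}; 2:thaisnin {Conj,Det}; 3:rourn {Det}; 4:zivraul {Conj,Prep}; 5:rourn {Det}; 6:thaisnin {Conj,Det}; 7:bru {Det,Prep}.
Every candidate sequence violates at least one rule; no consistent tagging exists.

NO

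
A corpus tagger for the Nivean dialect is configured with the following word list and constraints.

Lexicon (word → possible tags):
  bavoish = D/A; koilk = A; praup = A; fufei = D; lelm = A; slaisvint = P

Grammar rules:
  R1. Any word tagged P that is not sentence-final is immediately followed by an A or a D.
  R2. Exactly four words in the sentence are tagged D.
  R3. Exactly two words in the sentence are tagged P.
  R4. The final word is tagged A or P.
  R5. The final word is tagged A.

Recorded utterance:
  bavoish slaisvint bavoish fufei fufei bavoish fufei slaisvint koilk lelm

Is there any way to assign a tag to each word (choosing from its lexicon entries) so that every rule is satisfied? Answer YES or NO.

YES

Candidates per position — 1:bavoish {D,A}; 2:slaisvint {P}; 3:bavoish {D,A}; 4:fufei {D}; 5:fufei {D}; 6:bavoish {D,A}; 7:fufei {D}; 8:slaisvint {P}; 9:koilk {A}; 10:lelm {A}.
One satisfying assignment: D P A D D A D P A A.
Rule-by-rule: rule 1 ✓; rule 2 ✓; rule 3 ✓; rule 4 ✓; rule 5 ✓.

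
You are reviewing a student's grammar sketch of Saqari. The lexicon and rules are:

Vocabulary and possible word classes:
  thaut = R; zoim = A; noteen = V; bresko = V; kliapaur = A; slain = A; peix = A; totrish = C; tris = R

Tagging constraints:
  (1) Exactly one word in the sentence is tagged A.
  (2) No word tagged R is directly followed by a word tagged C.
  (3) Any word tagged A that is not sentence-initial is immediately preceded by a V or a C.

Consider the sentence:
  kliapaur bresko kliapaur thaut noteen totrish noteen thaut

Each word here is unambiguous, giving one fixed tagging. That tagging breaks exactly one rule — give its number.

1

Fixed tagging: A V A R V C V R.
Checking each rule: R1 fails, R2 ok, R3 ok.
Only rule 1 fails.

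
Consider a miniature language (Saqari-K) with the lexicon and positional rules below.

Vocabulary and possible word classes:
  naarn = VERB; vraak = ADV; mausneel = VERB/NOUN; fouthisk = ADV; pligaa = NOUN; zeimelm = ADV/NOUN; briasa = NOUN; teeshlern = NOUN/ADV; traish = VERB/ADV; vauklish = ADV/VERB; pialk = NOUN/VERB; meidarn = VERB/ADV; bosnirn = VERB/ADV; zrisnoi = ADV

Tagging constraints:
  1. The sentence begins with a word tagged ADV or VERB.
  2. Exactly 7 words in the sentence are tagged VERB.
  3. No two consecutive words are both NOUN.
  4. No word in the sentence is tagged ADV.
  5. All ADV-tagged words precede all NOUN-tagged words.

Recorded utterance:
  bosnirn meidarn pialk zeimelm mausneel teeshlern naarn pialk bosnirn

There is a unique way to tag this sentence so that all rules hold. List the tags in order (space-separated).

Candidates per position — 1:bosnirn {VERB,ADV}; 2:meidarn {VERB,ADV}; 3:pialk {NOUN,VERB}; 4:zeimelm {ADV,NOUN}; 5:mausneel {VERB,NOUN}; 6:teeshlern {NOUN,ADV}; 7:naarn {VERB}; 8:pialk {NOUN,VERB}; 9:bosnirn {VERB,ADV}.
Position 1: ADV is ruled out by rule 2; that leaves VERB.
Position 2: ADV is ruled out by rule 2; that leaves VERB.
Position 3: NOUN is ruled out by rule 2; that leaves VERB.
Position 4: ADV is ruled out by rule 4; that leaves NOUN.
Position 5: NOUN is ruled out by rule 2; that leaves VERB.
Position 6: ADV is ruled out by rule 4; that leaves NOUN.
Position 8: NOUN is ruled out by rule 2; that leaves VERB.
Position 9: ADV is ruled out by rule 2; that leaves VERB.
The unique satisfying tagging is: VERB VERB VERB NOUN VERB NOUN VERB VERB VERB.
Checking: rule 1 ✓; rule 2 ✓; rule 3 ✓; rule 4 ✓; rule 5 ✓.

VERB VERB VERB NOUN VERB NOUN VERB VERB VERB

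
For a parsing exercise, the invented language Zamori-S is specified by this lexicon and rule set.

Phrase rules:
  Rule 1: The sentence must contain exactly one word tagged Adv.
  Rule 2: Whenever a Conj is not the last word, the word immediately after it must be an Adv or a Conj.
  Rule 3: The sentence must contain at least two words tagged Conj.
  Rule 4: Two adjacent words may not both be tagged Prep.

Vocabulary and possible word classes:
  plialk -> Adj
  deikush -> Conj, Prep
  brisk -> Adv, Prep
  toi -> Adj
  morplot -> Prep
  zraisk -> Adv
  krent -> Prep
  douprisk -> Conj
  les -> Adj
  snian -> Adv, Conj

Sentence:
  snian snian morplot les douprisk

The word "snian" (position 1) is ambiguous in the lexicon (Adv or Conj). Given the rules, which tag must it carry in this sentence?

Candidates per position — 1:snian {Adv,Conj}; 2:snian {Adv,Conj}; 3:morplot {Prep}; 4:les {Adj}; 5:douprisk {Conj}.
Word 2 cannot be Conj — rule 2 would then fail for every completion. It is Adv.
Word 1 cannot be Adv — rule 1 would then fail for every completion. It is Conj.
The only consistent sequence is: Conj Adv Prep Adj Conj.
Verifying each rule — rule 1 holds; rule 2 holds; rule 3 holds; rule 4 holds.

Conj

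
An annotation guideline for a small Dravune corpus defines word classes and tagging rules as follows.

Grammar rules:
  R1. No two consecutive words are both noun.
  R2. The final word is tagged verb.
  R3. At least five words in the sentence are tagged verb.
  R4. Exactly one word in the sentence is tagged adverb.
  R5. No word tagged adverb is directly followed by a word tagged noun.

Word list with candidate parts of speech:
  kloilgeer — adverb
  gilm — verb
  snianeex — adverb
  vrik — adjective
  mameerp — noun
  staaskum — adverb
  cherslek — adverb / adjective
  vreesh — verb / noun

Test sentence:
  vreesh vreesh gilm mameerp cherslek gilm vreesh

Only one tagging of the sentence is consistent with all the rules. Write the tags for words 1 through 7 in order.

Candidates per position — 1:vreesh {verb,noun}; 2:vreesh {verb,noun}; 3:gilm {verb}; 4:mameerp {noun}; 5:cherslek {adverb,adjective}; 6:gilm {verb}; 7:vreesh {verb,noun}.
If word 1 were noun, no tagging could satisfy rule 3; so word 1 is verb.
If word 2 were noun, no tagging could satisfy rule 3; so word 2 is verb.
If word 5 were adjective, no tagging could satisfy rule 4; so word 5 is adverb.
If word 7 were noun, no tagging could satisfy rule 2; so word 7 is verb.
That leaves exactly one tagging: verb verb verb noun adverb verb verb.
Check: rule 1 ok; rule 2 ok; rule 3 ok; rule 4 ok; rule 5 ok.

verb verb verb noun adverb verb verb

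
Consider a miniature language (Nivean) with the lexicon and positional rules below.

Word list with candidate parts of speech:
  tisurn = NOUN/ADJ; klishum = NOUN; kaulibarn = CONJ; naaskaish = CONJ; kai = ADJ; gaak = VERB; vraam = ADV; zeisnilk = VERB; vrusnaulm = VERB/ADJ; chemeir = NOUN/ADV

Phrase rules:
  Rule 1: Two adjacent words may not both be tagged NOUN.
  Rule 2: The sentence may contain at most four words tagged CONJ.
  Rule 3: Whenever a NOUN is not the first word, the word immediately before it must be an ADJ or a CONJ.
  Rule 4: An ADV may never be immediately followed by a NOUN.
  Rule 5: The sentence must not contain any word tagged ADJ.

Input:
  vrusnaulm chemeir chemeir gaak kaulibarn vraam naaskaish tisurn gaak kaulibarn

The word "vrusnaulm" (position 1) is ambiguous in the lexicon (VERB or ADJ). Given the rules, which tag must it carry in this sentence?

Candidates per position — 1:vrusnaulm {VERB,ADJ}; 2:chemeir {NOUN,ADV}; 3:chemeir {NOUN,ADV}; 4:gaak {VERB}; 5:kaulibarn {CONJ}; 6:vraam {ADV}; 7:naaskaish {CONJ}; 8:tisurn {NOUN,ADJ}; 9:gaak {VERB}; 10:kaulibarn {CONJ}.
Word 1 cannot be ADJ — rule 5 would then fail for every completion. It is VERB.
Word 2 cannot be NOUN — rule 3 would then fail for every completion. It is ADV.
Word 3 cannot be NOUN — rule 3 would then fail for every completion. It is ADV.
Word 8 cannot be ADJ — rule 5 would then fail for every completion. It is NOUN.
The unique satisfying tagging is: VERB ADV ADV VERB CONJ ADV CONJ NOUN VERB CONJ.
Rule-by-rule: rule 1 holds; rule 2 holds; rule 3 holds; rule 4 holds; rule 5 holds.

VERB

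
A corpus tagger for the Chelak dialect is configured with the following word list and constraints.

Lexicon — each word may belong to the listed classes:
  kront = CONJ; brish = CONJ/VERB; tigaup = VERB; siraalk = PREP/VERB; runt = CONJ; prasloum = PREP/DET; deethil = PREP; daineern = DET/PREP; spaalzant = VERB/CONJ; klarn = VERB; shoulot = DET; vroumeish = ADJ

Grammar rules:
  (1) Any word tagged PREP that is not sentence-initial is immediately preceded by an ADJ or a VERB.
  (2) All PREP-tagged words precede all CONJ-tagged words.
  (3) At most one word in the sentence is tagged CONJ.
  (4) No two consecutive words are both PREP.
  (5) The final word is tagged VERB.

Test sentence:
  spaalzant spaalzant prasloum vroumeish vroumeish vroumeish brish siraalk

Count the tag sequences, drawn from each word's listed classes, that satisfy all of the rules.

Candidates per position — 1:spaalzant {VERB,CONJ}; 2:spaalzant {VERB,CONJ}; 3:prasloum {PREP,DET}; 4:vroumeish {ADJ}; 5:vroumeish {ADJ}; 6:vroumeish {ADJ}; 7:brish {CONJ,VERB}; 8:siraalk {PREP,VERB}.
There are 32 candidate sequences in total.
Checking each against the rules leaves 6 sequences.
Count = 6.

6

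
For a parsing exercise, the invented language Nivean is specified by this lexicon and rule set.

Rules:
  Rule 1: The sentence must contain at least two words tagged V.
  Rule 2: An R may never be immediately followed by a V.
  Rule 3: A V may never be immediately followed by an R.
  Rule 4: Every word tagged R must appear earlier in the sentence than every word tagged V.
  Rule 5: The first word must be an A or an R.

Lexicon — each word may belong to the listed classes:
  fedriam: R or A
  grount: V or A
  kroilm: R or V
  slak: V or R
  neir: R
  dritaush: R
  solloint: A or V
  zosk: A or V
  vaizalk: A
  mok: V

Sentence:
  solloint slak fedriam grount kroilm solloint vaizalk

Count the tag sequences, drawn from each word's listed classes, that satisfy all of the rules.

Candidates per position — 1:solloint {A,V}; 2:slak {V,R}; 3:fedriam {R,A}; 4:grount {V,A}; 5:kroilm {R,V}; 6:solloint {A,V}; 7:vaizalk {A}.
There are 64 candidate sequences in total.
Checking each against the rules leaves 8 sequences.
Count = 8.

8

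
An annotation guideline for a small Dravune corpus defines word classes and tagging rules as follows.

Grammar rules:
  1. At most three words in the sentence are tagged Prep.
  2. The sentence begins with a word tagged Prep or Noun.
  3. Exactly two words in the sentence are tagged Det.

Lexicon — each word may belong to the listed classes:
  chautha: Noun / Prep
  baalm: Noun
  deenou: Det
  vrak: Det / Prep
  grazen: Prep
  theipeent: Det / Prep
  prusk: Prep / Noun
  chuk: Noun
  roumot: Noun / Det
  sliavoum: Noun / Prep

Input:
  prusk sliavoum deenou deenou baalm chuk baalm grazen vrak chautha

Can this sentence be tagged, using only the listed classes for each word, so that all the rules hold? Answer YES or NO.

Candidates per position — 1:prusk {Prep,Noun}; 2:sliavoum {Noun,Prep}; 3:deenou {Det}; 4:deenou {Det}; 5:baalm {Noun}; 6:chuk {Noun}; 7:baalm {Noun}; 8:grazen {Prep}; 9:vrak {Det,Prep}; 10:chautha {Noun,Prep}.
One satisfying assignment: Noun Noun Det Det Noun Noun Noun Prep Prep Prep.
Checking: rule 1 satisfied; rule 2 satisfied; rule 3 satisfied.

YES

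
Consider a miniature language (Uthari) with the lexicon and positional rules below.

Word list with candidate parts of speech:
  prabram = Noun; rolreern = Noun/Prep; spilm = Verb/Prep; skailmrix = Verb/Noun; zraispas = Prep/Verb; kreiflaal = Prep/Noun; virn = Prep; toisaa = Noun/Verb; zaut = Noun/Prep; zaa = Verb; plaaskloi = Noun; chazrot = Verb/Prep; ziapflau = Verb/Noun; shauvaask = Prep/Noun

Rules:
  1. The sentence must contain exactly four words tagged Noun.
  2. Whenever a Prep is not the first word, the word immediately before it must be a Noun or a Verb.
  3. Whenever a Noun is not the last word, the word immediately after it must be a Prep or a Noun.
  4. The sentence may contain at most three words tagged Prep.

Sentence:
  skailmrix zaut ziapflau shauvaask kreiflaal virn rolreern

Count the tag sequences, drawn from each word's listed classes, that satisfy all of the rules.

Candidates per position — 1:skailmrix {Verb,Noun}; 2:zaut {Noun,Prep}; 3:ziapflau {Verb,Noun}; 4:shauvaask {Prep,Noun}; 5:kreiflaal {Prep,Noun}; 6:virn {Prep}; 7:rolreern {Noun,Prep}.
There are 64 candidate sequences in total.
The sequences that satisfy every rule: Verb Noun Noun Prep Noun Prep Noun; Verb Prep Noun Noun Noun Prep Noun; Noun Prep Verb Noun Noun Prep Noun; Noun Prep Noun Prep Noun Prep Noun.
Count = 4.

4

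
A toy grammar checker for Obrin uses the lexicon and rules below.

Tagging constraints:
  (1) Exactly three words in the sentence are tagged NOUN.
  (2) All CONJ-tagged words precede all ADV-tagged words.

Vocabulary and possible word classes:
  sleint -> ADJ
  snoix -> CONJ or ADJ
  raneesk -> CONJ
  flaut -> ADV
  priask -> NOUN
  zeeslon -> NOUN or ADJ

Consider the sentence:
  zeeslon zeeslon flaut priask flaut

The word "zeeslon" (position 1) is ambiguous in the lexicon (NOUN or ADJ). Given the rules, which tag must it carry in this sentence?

NOUN

Candidates per position — 1:zeeslon {NOUN,ADJ}; 2:zeeslon {NOUN,ADJ}; 3:flaut {ADV}; 4:priask {NOUN}; 5:flaut {ADV}.
If word 1 were ADJ, no tagging could satisfy rule 1; so word 1 is NOUN.
If word 2 were ADJ, no tagging could satisfy rule 1; so word 2 is NOUN.
That leaves exactly one tagging: NOUN NOUN ADV NOUN ADV.
Rule-by-rule: rule 1 ok; rule 2 ok.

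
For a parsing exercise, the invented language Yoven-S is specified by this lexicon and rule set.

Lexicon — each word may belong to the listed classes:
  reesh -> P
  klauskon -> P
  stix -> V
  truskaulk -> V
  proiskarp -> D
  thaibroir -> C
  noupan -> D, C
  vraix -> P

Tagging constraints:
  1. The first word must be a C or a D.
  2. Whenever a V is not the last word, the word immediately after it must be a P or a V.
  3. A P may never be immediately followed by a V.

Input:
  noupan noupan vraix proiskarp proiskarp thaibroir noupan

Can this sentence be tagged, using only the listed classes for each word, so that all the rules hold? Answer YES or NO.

Candidates per position — 1:noupan {D,C}; 2:noupan {D,C}; 3:vraix {P}; 4:proiskarp {D}; 5:proiskarp {D}; 6:thaibroir {C}; 7:noupan {D,C}.
One satisfying assignment: D C P D D C C.
Rule-by-rule: rule 1 holds; rule 2 holds; rule 3 holds.

YES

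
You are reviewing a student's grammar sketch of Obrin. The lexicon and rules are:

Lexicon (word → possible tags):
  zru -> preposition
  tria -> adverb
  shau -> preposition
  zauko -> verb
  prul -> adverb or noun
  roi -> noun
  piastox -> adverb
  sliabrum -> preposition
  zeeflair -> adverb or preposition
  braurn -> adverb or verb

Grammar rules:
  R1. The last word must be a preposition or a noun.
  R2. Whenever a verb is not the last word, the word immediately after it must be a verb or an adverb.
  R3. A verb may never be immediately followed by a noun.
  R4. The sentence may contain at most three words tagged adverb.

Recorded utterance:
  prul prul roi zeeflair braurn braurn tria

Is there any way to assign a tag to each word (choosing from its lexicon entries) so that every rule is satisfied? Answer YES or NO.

NO

Candidates per position — 1:prul {adverb,noun}; 2:prul {adverb,noun}; 3:roi {noun}; 4:zeeflair {adverb,preposition}; 5:braurn {adverb,verb}; 6:braurn {adverb,verb}; 7:tria {adverb}.
Rule 1 cannot be satisfied by any choice of tags from the lexicon.
So there is no consistent tagging.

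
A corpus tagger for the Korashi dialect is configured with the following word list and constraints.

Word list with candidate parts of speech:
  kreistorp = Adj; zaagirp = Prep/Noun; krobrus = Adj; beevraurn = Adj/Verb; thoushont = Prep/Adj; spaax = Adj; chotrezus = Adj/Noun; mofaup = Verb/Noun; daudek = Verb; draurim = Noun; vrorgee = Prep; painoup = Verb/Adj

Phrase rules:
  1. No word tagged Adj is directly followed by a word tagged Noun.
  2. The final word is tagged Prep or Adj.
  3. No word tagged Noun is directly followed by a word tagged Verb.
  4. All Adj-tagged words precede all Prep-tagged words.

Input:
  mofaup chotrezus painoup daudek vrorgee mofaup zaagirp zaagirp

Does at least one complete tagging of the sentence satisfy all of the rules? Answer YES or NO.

YES

Candidates per position — 1:mofaup {Verb,Noun}; 2:chotrezus {Adj,Noun}; 3:painoup {Verb,Adj}; 4:daudek {Verb}; 5:vrorgee {Prep}; 6:mofaup {Verb,Noun}; 7:zaagirp {Prep,Noun}; 8:zaagirp {Prep,Noun}.
One satisfying assignment: Noun Adj Verb Verb Prep Verb Noun Prep.
Checking: rule 1 ok; rule 2 ok; rule 3 ok; rule 4 ok.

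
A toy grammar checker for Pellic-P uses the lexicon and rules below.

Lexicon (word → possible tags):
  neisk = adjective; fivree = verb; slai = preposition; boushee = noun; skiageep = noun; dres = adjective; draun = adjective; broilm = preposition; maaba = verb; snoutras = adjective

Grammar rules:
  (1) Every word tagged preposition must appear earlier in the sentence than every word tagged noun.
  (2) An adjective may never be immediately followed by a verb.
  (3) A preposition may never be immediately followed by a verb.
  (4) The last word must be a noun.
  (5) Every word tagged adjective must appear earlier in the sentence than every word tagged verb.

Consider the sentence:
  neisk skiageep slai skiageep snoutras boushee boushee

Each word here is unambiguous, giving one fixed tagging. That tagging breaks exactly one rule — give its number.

Fixed tagging: adjective noun preposition noun adjective noun noun.
Checking each rule: R1 violated, R2 holds, R3 holds, R4 holds, R5 holds.
Only rule 1 fails.

1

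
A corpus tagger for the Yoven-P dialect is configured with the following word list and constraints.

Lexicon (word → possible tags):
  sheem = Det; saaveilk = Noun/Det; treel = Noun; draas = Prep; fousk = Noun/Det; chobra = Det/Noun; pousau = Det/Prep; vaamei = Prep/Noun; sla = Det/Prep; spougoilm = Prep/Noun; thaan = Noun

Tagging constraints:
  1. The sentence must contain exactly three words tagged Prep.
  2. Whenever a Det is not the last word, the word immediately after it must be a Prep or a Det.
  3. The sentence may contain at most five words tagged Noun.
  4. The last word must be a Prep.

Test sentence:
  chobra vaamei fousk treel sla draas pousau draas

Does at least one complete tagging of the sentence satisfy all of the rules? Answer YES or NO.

Candidates per position — 1:chobra {Det,Noun}; 2:vaamei {Prep,Noun}; 3:fousk {Noun,Det}; 4:treel {Noun}; 5:sla {Det,Prep}; 6:draas {Prep}; 7:pousau {Det,Prep}; 8:draas {Prep}.
One satisfying assignment: Noun Noun Noun Noun Prep Prep Det Prep.
Rule-by-rule: rule 1 satisfied; rule 2 satisfied; rule 3 satisfied; rule 4 satisfied.

YES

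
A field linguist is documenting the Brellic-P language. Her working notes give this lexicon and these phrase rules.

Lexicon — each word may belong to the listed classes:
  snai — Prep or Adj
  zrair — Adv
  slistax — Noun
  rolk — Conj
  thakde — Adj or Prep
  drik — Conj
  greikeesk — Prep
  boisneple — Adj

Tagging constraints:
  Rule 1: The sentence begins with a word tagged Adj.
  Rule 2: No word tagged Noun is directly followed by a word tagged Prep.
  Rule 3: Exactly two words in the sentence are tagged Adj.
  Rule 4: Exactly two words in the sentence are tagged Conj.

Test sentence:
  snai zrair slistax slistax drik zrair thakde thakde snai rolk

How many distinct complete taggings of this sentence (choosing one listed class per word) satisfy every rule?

3

Candidates per position — 1:snai {Prep,Adj}; 2:zrair {Adv}; 3:slistax {Noun}; 4:slistax {Noun}; 5:drik {Conj}; 6:zrair {Adv}; 7:thakde {Adj,Prep}; 8:thakde {Adj,Prep}; 9:snai {Prep,Adj}; 10:rolk {Conj}.
There are 16 candidate sequences in total.
The sequences that satisfy every rule: Adj Adv Noun Noun Conj Adv Adj Prep Prep Conj; Adj Adv Noun Noun Conj Adv Prep Adj Prep Conj; Adj Adv Noun Noun Conj Adv Prep Prep Adj Conj.
Count = 3.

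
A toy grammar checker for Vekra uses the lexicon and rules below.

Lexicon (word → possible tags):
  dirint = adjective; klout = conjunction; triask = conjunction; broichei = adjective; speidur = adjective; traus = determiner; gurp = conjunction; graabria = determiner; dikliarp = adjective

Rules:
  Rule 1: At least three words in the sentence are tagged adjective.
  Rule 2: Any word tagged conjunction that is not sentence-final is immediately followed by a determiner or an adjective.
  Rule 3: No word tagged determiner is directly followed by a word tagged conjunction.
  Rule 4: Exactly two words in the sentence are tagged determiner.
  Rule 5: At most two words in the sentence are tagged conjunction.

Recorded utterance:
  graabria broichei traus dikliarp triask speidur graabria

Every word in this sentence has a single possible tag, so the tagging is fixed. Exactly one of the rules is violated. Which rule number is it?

4

Fixed tagging: determiner adjective determiner adjective conjunction adjective determiner.
Checking each rule: R1 pass, R2 pass, R3 pass, R4 fail, R5 pass.
Only rule 4 fails.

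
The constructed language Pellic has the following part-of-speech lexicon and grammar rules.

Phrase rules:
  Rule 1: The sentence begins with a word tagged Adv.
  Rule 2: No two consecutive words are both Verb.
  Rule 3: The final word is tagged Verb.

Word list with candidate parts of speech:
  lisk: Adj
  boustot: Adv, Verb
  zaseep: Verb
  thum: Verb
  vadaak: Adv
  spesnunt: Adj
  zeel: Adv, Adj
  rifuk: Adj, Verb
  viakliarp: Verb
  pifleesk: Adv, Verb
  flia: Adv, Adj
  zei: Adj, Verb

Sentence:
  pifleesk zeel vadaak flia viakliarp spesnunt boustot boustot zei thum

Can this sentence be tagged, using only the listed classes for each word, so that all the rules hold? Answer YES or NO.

YES

Candidates per position — 1:pifleesk {Adv,Verb}; 2:zeel {Adv,Adj}; 3:vadaak {Adv}; 4:flia {Adv,Adj}; 5:viakliarp {Verb}; 6:spesnunt {Adj}; 7:boustot {Adv,Verb}; 8:boustot {Adv,Verb}; 9:zei {Adj,Verb}; 10:thum {Verb}.
One satisfying assignment: Adv Adv Adv Adj Verb Adj Adv Adv Adj Verb.
Check: rule 1 ok; rule 2 ok; rule 3 ok.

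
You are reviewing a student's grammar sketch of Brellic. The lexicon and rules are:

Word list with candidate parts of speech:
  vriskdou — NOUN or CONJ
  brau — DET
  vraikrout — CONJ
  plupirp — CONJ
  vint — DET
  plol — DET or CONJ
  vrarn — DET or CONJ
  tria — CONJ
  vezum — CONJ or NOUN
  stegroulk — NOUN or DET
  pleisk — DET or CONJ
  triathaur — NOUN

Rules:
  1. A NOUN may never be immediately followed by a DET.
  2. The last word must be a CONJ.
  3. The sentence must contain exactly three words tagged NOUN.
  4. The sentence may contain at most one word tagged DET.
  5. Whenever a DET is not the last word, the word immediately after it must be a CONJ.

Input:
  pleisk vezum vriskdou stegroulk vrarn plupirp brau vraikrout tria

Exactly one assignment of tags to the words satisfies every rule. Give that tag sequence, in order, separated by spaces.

CONJ NOUN NOUN NOUN CONJ CONJ DET CONJ CONJ

Candidates per position — 1:pleisk {DET,CONJ}; 2:vezum {CONJ,NOUN}; 3:vriskdou {NOUN,CONJ}; 4:stegroulk {NOUN,DET}; 5:vrarn {DET,CONJ}; 6:plupirp {CONJ}; 7:brau {DET}; 8:vraikrout {CONJ}; 9:tria {CONJ}.
If word 1 were DET, no tagging could satisfy rule 4; so word 1 is CONJ.
If word 2 were CONJ, no tagging could satisfy rule 3; so word 2 is NOUN.
If word 3 were CONJ, no tagging could satisfy rule 3; so word 3 is NOUN.
If word 4 were DET, no tagging could satisfy rule 1; so word 4 is NOUN.
If word 5 were DET, no tagging could satisfy rule 1; so word 5 is CONJ.
The unique satisfying tagging is: CONJ NOUN NOUN NOUN CONJ CONJ DET CONJ CONJ.
Check: rule 1 satisfied; rule 2 satisfied; rule 3 satisfied; rule 4 satisfied; rule 5 satisfied.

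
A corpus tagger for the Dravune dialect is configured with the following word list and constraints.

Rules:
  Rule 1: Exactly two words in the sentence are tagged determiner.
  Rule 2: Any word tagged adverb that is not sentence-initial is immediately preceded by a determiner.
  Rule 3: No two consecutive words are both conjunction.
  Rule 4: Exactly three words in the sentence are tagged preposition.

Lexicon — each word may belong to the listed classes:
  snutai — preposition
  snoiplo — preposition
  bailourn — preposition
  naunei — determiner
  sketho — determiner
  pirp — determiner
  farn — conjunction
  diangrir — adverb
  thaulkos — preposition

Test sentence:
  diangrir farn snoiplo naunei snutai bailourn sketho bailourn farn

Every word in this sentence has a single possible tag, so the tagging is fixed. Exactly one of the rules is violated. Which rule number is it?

4

Fixed tagging: adverb conjunction preposition determiner preposition preposition determiner preposition conjunction.
Checking each rule: R1 ok, R2 ok, R3 ok, R4 fails.
Only rule 4 fails.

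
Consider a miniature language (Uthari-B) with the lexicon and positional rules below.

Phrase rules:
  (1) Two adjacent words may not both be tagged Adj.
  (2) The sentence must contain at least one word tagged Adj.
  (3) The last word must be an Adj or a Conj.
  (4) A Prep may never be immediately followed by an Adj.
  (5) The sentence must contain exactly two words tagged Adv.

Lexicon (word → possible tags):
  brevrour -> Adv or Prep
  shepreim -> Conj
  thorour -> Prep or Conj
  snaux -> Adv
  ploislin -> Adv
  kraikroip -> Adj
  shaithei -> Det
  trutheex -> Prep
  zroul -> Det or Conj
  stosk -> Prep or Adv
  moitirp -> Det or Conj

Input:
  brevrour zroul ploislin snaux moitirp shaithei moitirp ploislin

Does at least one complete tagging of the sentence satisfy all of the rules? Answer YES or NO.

Candidates per position — 1:brevrour {Adv,Prep}; 2:zroul {Det,Conj}; 3:ploislin {Adv}; 4:snaux {Adv}; 5:moitirp {Det,Conj}; 6:shaithei {Det}; 7:moitirp {Det,Conj}; 8:ploislin {Adv}.
Rule 2 cannot be satisfied by any choice of tags from the lexicon.
So there is no consistent tagging.

NO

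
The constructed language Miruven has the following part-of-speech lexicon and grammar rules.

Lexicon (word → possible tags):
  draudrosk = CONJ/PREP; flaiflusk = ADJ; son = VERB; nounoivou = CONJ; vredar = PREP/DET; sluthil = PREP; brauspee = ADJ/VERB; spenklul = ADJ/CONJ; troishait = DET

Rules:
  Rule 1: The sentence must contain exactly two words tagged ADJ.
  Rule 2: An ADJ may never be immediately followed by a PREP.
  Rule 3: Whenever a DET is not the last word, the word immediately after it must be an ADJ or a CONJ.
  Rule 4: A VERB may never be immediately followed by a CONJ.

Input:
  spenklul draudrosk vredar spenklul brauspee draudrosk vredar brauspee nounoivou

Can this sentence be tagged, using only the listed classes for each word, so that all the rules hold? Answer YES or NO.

YES

Candidates per position — 1:spenklul {ADJ,CONJ}; 2:draudrosk {CONJ,PREP}; 3:vredar {PREP,DET}; 4:spenklul {ADJ,CONJ}; 5:brauspee {ADJ,VERB}; 6:draudrosk {CONJ,PREP}; 7:vredar {PREP,DET}; 8:brauspee {ADJ,VERB}; 9:nounoivou {CONJ}.
One satisfying assignment: CONJ CONJ DET ADJ VERB PREP PREP ADJ CONJ.
Check: rule 1 ok; rule 2 ok; rule 3 ok; rule 4 ok.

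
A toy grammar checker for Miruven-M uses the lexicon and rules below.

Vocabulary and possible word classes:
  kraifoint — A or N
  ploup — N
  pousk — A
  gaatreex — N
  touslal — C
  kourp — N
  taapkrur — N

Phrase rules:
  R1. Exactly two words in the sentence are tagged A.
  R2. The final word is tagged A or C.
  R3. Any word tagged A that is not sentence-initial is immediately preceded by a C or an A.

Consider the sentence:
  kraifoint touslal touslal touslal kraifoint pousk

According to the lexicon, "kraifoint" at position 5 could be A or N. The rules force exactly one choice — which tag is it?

Candidates per position — 1:kraifoint {A,N}; 2:touslal {C}; 3:touslal {C}; 4:touslal {C}; 5:kraifoint {A,N}; 6:pousk {A}.
If word 5 were N, no tagging could satisfy rule 3; so word 5 is A.
If word 1 were A, no tagging could satisfy rule 1; so word 1 is N.
The unique satisfying tagging is: N C C C A A.
Verifying each rule — rule 1 ✓; rule 2 ✓; rule 3 ✓.

A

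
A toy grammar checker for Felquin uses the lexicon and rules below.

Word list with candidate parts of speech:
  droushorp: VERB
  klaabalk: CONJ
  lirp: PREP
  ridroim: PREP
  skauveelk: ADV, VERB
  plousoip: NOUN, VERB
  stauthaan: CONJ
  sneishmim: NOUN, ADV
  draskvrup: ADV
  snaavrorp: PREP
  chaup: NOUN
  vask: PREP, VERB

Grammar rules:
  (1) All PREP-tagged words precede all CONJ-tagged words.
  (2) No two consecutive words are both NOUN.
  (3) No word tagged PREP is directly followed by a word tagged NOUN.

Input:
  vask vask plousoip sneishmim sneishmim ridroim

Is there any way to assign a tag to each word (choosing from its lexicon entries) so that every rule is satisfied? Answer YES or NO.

Candidates per position — 1:vask {PREP,VERB}; 2:vask {PREP,VERB}; 3:plousoip {NOUN,VERB}; 4:sneishmim {NOUN,ADV}; 5:sneishmim {NOUN,ADV}; 6:ridroim {PREP}.
One satisfying assignment: VERB VERB VERB NOUN ADV PREP.
Rule-by-rule: rule 1 ✓; rule 2 ✓; rule 3 ✓.

YES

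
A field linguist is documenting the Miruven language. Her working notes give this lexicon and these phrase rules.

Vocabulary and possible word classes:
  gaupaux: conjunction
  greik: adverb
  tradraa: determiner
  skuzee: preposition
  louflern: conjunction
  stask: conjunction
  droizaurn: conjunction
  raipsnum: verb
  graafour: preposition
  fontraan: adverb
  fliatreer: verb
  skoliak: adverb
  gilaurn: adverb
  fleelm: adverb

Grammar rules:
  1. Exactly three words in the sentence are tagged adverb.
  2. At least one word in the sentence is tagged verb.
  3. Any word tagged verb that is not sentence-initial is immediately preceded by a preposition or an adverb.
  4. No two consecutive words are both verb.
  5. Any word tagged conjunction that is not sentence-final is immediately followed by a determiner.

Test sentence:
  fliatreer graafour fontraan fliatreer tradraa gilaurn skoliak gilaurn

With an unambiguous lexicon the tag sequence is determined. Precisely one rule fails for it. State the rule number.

Fixed tagging: verb preposition adverb verb determiner adverb adverb adverb.
Checking each rule: R1 violated, R2 holds, R3 holds, R4 holds, R5 holds.
Only rule 1 fails.

1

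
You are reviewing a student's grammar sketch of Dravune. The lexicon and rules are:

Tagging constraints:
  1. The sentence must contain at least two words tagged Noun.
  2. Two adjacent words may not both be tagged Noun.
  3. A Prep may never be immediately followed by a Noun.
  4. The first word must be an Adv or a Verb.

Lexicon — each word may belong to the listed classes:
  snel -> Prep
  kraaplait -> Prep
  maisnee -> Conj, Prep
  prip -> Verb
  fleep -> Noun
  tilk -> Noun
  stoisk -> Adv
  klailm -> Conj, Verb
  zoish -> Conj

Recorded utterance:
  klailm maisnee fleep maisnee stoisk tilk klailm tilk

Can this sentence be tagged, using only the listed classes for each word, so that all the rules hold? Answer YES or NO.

Candidates per position — 1:klailm {Conj,Verb}; 2:maisnee {Conj,Prep}; 3:fleep {Noun}; 4:maisnee {Conj,Prep}; 5:stoisk {Adv}; 6:tilk {Noun}; 7:klailm {Conj,Verb}; 8:tilk {Noun}.
One satisfying assignment: Verb Conj Noun Conj Adv Noun Verb Noun.
Checking: rule 1 satisfied; rule 2 satisfied; rule 3 satisfied; rule 4 satisfied.

YES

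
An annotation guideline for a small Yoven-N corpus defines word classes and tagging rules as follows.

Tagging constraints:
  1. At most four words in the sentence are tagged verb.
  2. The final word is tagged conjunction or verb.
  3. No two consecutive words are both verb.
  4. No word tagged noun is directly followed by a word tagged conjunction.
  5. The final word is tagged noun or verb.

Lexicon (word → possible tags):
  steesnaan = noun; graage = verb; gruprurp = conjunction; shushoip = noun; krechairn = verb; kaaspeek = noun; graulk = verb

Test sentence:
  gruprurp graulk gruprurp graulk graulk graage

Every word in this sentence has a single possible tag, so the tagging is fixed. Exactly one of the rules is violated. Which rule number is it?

3

Fixed tagging: conjunction verb conjunction verb verb verb.
Applying the rules: R1 holds, R2 holds, R3 violated, R4 holds, R5 holds.
Only rule 3 fails.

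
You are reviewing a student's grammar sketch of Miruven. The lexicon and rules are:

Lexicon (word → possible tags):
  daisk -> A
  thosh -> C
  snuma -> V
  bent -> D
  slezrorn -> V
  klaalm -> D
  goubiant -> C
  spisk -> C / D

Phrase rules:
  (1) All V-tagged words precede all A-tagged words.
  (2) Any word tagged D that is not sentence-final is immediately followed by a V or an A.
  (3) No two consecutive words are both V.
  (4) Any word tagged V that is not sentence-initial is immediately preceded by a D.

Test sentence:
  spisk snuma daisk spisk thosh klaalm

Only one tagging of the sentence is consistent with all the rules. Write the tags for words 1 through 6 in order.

D V A C C D

Candidates per position — 1:spisk {C,D}; 2:snuma {V}; 3:daisk {A}; 4:spisk {C,D}; 5:thosh {C}; 6:klaalm {D}.
If word 1 were C, no tagging could satisfy rule 4; so word 1 is D.
If word 4 were D, no tagging could satisfy rule 2; so word 4 is C.
So the tagging must be: D V A C C D.
Verifying each rule — rule 1 holds; rule 2 holds; rule 3 holds; rule 4 holds.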